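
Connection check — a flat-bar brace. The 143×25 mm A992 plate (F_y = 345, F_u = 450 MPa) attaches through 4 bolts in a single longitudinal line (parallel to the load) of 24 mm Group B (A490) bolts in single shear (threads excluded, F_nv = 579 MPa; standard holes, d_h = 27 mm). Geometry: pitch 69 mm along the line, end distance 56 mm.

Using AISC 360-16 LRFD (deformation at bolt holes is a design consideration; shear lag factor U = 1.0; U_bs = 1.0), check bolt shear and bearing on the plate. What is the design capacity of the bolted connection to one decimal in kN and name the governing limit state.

Bolt shear: A_b = π(24)²/4 = 452.39 mm². φR_n = 0.75 × 579 × 452.39 × 4 × 1 = 785.8 kN.
Bearing (25 mm plate, F_u = 450 MPa): end bolts L_c = 56 − 27/2 = 42.5, R_n = min(1.2×42.5×25×450, 2.4×24×25×450) = 573.75 kN/bolt; interior L_c = 69 − 27 = 42, R_n = 567 kN/bolt. φR_n = 0.75 × (1×573.75 + 3×567) = 1706.1 kN.
Governing: min(785.8, 1706.1) = 785.8 kN → bolt shear.

785.8 kN (bolt shear governs)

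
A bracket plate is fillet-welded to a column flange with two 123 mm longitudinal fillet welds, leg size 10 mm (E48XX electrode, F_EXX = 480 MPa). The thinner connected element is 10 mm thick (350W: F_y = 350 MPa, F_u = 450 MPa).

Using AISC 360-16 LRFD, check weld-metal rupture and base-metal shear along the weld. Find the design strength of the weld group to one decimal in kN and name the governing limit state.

Weld metal: throat = 0.707×10 = 7.07 mm, L = 2×123 = 246 mm. φR_n = 0.75 × 0.6 × 480 × 7.07 × 246 = 375.7 kN.
Base metal shear (10 mm plate): yield φR_n = 1.0×0.6×350×10×246 = 516.6 kN; rupture φR_n = 0.75×0.6×450×10×246 = 498.2 kN; take 498.2 kN (rupture).
Governing: min(375.7, 498.2) = 375.7 kN → weld metal.

375.7 kN (weld metal governs)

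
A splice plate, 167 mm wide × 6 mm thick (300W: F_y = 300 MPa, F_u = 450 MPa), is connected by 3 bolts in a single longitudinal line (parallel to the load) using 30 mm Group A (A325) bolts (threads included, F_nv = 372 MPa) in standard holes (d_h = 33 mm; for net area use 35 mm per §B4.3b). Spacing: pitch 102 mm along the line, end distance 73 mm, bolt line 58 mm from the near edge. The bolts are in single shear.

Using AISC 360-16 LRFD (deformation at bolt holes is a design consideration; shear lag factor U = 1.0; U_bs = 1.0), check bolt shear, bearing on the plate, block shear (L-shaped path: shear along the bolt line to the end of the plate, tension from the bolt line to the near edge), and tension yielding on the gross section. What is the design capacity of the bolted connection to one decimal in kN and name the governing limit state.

270.5 kN (gross-section yield governs)

Bolt shear: A_b = π(30)²/4 = 706.86 mm². φR_n = 0.75 × 372 × 706.86 × 3 × 1 = 591.6 kN.
Bearing (6 mm plate, F_u = 450 MPa): end bolts L_c = 73 − 33/2 = 56.5, R_n = min(1.2×56.5×6×450, 2.4×30×6×450) = 183.06 kN/bolt; interior L_c = 102 − 33 = 69, R_n = 194.4 kN/bolt. φR_n = 0.75 × (1×183.06 + 2×194.4) = 428.9 kN.
Block shear: shear path 1×[73+2×102] = 1×277 mm, A_gv = 1662, A_nv = 1×(277 − 2.5×35)×6 = 1137 mm²; tension to near edge: (58 − 0.5×35)×6 = 243 mm². R_n = min(0.6×450×1137, 0.6×300×1662) + 1.0×450×243 = min(306.99, 299.16) + 109.35 = 408.51 kN. φR_n = 0.75 × 408.51 = 306.4 kN.
Tension yield (gross): A_g = 167×6 = 1002 mm². φR_n = 0.90 × 300 × 1002 = 270.5 kN.
Governing: min(591.6, 428.9, 306.4, 270.5) = 270.5 kN → gross-section yield.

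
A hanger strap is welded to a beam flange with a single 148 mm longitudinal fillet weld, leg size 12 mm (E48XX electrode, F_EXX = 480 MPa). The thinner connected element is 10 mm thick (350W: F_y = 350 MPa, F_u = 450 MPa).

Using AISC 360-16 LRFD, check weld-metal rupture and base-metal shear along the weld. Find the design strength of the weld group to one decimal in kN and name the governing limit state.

Weld metal: throat = 0.707×12 = 8.484 mm, L = 148 mm. φR_n = 0.75 × 0.6 × 480 × 8.484 × 148 = 271.2 kN.
Base metal shear (10 mm plate): yield φR_n = 1.0×0.6×350×10×148 = 310.8 kN; rupture φR_n = 0.75×0.6×450×10×148 = 299.7 kN; take 299.7 kN (rupture).
Governing: min(271.2, 299.7) = 271.2 kN → weld metal.

271.2 kN (weld metal governs)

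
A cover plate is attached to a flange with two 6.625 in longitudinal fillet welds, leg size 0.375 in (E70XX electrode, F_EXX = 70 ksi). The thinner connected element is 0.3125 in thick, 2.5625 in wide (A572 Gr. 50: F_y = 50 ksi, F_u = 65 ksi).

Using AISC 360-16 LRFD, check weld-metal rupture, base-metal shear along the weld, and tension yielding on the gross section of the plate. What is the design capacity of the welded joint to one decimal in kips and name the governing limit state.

Weld metal: throat = 0.707×0.375 = 0.26513 in, L = 2×6.625 = 13.25 in. φR_n = 0.75 × 0.6 × 70 × 0.26513 × 13.25 = 110.7 kips.
Base metal shear (0.3125 in plate): yield φR_n = 1.0×0.6×50×0.3125×13.25 = 124.2 kips; rupture φR_n = 0.75×0.6×65×0.3125×13.25 = 121.1 kips; take 121.1 kips (rupture).
Tension yield (gross): A_g = 2.5625×0.3125 = 0.80078 in². φR_n = 0.90 × 50 × 0.80078 = 36.0 kips.
Governing: min(110.7, 121.1, 36.0) = 36.0 kips → gross-section yield.

36.0 kips (gross-section yield governs)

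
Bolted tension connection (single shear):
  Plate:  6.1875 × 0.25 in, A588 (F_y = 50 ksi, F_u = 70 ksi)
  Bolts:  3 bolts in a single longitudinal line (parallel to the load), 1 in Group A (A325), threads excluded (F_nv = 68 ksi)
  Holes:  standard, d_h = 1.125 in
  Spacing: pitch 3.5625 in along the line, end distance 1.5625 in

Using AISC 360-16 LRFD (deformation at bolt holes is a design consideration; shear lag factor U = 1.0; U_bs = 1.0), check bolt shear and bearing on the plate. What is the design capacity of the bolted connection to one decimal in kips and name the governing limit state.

Bolt shear: A_b = π(1)²/4 = 0.7854 in². φR_n = 0.75 × 68 × 0.7854 × 3 × 1 = 120.2 kips.
Bearing (0.25 in plate, F_u = 70 ksi): end bolts L_c = 1.5625 − 1.125/2 = 1, R_n = min(1.2×1×0.25×70, 2.4×1×0.25×70) = 21 kips/bolt; interior L_c = 3.5625 − 1.125 = 2.4375, R_n = 42 kips/bolt. φR_n = 0.75 × (1×21 + 2×42) = 78.8 kips.
Governing: min(120.2, 78.8) = 78.8 kips → bearing.

78.8 kips (bearing governs)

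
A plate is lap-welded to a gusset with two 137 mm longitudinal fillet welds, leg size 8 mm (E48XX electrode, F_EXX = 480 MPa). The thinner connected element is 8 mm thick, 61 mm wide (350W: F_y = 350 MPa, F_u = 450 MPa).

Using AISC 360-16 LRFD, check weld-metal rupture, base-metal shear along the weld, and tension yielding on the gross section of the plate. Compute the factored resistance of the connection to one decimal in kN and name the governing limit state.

Weld metal: throat = 0.707×8 = 5.656 mm, L = 2×137 = 274 mm. φR_n = 0.75 × 0.6 × 480 × 5.656 × 274 = 334.7 kN.
Base metal shear (8 mm plate): yield φR_n = 1.0×0.6×350×8×274 = 460.3 kN; rupture φR_n = 0.75×0.6×450×8×274 = 443.9 kN; take 443.9 kN (rupture).
Tension yield (gross): A_g = 61×8 = 488 mm². φR_n = 0.90 × 350 × 488 = 153.7 kN.
Governing: min(334.7, 443.9, 153.7) = 153.7 kN → gross-section yield.

153.7 kN (gross-section yield governs)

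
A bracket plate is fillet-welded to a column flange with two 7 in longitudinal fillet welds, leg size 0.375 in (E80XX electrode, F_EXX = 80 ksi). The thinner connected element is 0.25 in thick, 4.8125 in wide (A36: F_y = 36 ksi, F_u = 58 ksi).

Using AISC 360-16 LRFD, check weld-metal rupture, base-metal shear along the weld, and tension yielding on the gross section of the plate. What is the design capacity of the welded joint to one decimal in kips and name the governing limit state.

39.0 kips (gross-section yield governs)

Weld metal: throat = 0.707×0.375 = 0.26513 in, L = 2×7 = 14 in. φR_n = 0.75 × 0.6 × 80 × 0.26513 × 14 = 133.6 kips.
Base metal shear (0.25 in plate): yield φR_n = 1.0×0.6×36×0.25×14 = 75.6 kips; rupture φR_n = 0.75×0.6×58×0.25×14 = 91.4 kips; take 75.6 kips (yield).
Tension yield (gross): A_g = 4.8125×0.25 = 1.2031 in². φR_n = 0.90 × 36 × 1.2031 = 39.0 kips.
Governing: min(133.6, 75.6, 39.0) = 39.0 kips → gross-section yield.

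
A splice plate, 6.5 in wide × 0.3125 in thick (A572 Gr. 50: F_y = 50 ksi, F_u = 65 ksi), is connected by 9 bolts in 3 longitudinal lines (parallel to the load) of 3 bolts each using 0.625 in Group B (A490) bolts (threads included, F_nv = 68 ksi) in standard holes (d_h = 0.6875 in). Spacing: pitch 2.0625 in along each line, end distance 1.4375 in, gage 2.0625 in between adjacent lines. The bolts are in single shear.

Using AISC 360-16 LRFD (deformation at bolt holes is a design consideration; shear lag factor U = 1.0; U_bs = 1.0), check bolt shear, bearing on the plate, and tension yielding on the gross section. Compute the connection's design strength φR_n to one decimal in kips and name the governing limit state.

Bolt shear: A_b = π(0.625)²/4 = 0.3068 in². φR_n = 0.75 × 68 × 0.3068 × 9 × 1 = 140.8 kips.
Bearing (0.3125 in plate, F_u = 65 ksi): end bolts L_c = 1.4375 − 0.6875/2 = 1.09375, R_n = min(1.2×1.09375×0.3125×65, 2.4×0.625×0.3125×65) = 26.66 kips/bolt; interior L_c = 2.0625 − 0.6875 = 1.375, R_n = 30.469 kips/bolt. φR_n = 0.75 × (3×26.66 + 6×30.469) = 197.1 kips.
Tension yield (gross): A_g = 6.5×0.3125 = 2.0313 in². φR_n = 0.90 × 50 × 2.0313 = 91.4 kips.
Governing: min(140.8, 197.1, 91.4) = 91.4 kips → gross-section yield.

91.4 kips (gross-section yield governs)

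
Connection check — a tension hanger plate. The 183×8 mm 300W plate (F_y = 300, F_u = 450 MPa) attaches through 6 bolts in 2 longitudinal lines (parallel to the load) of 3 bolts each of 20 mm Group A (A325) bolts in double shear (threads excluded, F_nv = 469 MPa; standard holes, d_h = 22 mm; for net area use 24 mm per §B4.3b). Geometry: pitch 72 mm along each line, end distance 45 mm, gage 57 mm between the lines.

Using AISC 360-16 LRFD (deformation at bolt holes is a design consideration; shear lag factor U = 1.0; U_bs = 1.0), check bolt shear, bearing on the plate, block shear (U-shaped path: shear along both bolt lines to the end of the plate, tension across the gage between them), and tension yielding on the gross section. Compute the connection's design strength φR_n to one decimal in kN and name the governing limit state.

Bolt shear: A_b = π(20)²/4 = 314.16 mm². φR_n = 0.75 × 469 × 314.16 × 6 × 2 = 1326.1 kN.
Bearing (8 mm plate, F_u = 450 MPa): end bolts L_c = 45 − 22/2 = 34, R_n = min(1.2×34×8×450, 2.4×20×8×450) = 146.88 kN/bolt; interior L_c = 72 − 22 = 50, R_n = 172.8 kN/bolt. φR_n = 0.75 × (2×146.88 + 4×172.8) = 738.7 kN.
Block shear: shear path 2×[45+2×72] = 2×189 mm, A_gv = 3024, A_nv = 2×(189 − 2.5×24)×8 = 2064 mm²; tension across gage: (57 − 1×24)×8 = 264 mm². R_n = min(0.6×450×2064, 0.6×300×3024) + 1.0×450×264 = min(557.28, 544.32) + 118.8 = 663.12 kN. φR_n = 0.75 × 663.12 = 497.3 kN.
Tension yield (gross): A_g = 183×8 = 1464 mm². φR_n = 0.90 × 300 × 1464 = 395.3 kN.
Governing: min(1326.1, 738.7, 497.3, 395.3) = 395.3 kN → gross-section yield.

395.3 kN (gross-section yield governs)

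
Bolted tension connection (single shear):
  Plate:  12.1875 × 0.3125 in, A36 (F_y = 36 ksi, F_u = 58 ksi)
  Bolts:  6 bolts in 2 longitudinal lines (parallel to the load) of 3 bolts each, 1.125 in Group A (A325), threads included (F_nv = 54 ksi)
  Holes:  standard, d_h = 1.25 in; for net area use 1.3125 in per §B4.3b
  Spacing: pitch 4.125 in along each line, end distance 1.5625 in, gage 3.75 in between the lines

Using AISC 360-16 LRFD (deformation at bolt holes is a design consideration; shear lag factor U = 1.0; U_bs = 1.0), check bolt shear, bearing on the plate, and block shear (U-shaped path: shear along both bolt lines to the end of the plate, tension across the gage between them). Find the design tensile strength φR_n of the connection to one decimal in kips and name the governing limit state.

132.5 kips (block shear governs)

Bolt shear: A_b = π(1.125)²/4 = 0.99402 in². φR_n = 0.75 × 54 × 0.99402 × 6 × 1 = 241.5 kips.
Bearing (0.3125 in plate, F_u = 58 ksi): end bolts L_c = 1.5625 − 1.25/2 = 0.9375, R_n = min(1.2×0.9375×0.3125×58, 2.4×1.125×0.3125×58) = 20.391 kips/bolt; interior L_c = 4.125 − 1.25 = 2.875, R_n = 48.938 kips/bolt. φR_n = 0.75 × (2×20.391 + 4×48.938) = 177.4 kips.
Block shear: shear path 2×[1.5625+2×4.125] = 2×9.8125 in, A_gv = 6.1328, A_nv = 2×(9.8125 − 2.5×1.3125)×0.3125 = 4.082 in²; tension across gage: (3.75 − 1×1.3125)×0.3125 = 0.76172 in². R_n = min(0.6×58×4.082, 0.6×36×6.1328) + 1.0×58×0.76172 = min(142.05, 132.47) + 44.18 = 176.65 kips. φR_n = 0.75 × 176.65 = 132.5 kips.
Governing: min(241.5, 177.4, 132.5) = 132.5 kips → block shear.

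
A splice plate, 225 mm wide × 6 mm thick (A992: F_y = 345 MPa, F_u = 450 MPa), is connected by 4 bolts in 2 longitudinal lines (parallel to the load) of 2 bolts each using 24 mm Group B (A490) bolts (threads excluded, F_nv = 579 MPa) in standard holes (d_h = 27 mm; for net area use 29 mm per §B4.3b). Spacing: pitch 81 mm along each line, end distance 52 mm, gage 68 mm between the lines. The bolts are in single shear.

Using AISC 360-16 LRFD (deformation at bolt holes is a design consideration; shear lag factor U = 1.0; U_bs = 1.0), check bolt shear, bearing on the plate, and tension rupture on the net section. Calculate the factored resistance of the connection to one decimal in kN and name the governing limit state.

338.2 kN (net-section rupture governs)

Bolt shear: A_b = π(24)²/4 = 452.39 mm². φR_n = 0.75 × 579 × 452.39 × 4 × 1 = 785.8 kN.
Bearing (6 mm plate, F_u = 450 MPa): end bolts L_c = 52 − 27/2 = 38.5, R_n = min(1.2×38.5×6×450, 2.4×24×6×450) = 124.74 kN/bolt; interior L_c = 81 − 27 = 54, R_n = 155.52 kN/bolt. φR_n = 0.75 × (2×124.74 + 2×155.52) = 420.4 kN.
Tension rupture (net): A_n = (225 − 2×29)×6 = 1002 mm² (U = 1.0, A_e = A_n). φR_n = 0.75 × 450 × 1002 = 338.2 kN.
Governing: min(785.8, 420.4, 338.2) = 338.2 kN → net-section rupture.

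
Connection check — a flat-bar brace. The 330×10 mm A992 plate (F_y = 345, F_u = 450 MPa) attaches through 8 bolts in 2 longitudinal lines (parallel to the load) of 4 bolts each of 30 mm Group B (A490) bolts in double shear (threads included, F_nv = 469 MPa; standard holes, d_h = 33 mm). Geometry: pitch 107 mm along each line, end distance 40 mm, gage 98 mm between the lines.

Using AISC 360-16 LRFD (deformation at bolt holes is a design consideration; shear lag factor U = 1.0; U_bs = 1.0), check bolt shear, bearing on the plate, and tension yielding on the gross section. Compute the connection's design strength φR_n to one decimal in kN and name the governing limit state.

1024.7 kN (gross-section yield governs)

Bolt shear: A_b = π(30)²/4 = 706.86 mm². φR_n = 0.75 × 469 × 706.86 × 8 × 2 = 3978.2 kN.
Bearing (10 mm plate, F_u = 450 MPa): end bolts L_c = 40 − 33/2 = 23.5, R_n = min(1.2×23.5×10×450, 2.4×30×10×450) = 126.9 kN/bolt; interior L_c = 107 − 33 = 74, R_n = 324 kN/bolt. φR_n = 0.75 × (2×126.9 + 6×324) = 1648.4 kN.
Tension yield (gross): A_g = 330×10 = 3300 mm². φR_n = 0.90 × 345 × 3300 = 1024.7 kN.
Governing: min(3978.2, 1648.4, 1024.7) = 1024.7 kN → gross-section yield.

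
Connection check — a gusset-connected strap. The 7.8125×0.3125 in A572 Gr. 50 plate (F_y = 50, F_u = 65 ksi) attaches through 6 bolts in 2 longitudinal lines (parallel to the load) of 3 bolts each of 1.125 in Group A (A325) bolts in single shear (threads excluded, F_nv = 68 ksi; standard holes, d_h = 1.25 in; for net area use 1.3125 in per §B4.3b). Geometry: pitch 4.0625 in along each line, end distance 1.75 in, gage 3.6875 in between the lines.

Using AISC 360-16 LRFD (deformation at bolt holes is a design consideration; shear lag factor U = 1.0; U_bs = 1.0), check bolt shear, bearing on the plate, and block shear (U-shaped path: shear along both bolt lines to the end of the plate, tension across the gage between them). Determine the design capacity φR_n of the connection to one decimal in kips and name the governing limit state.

156.7 kips (block shear governs)

Bolt shear: A_b = π(1.125)²/4 = 0.99402 in². φR_n = 0.75 × 68 × 0.99402 × 6 × 1 = 304.2 kips.
Bearing (0.3125 in plate, F_u = 65 ksi): end bolts L_c = 1.75 − 1.25/2 = 1.125, R_n = min(1.2×1.125×0.3125×65, 2.4×1.125×0.3125×65) = 27.422 kips/bolt; interior L_c = 4.0625 − 1.25 = 2.8125, R_n = 54.844 kips/bolt. φR_n = 0.75 × (2×27.422 + 4×54.844) = 205.7 kips.
Block shear: shear path 2×[1.75+2×4.0625] = 2×9.875 in, A_gv = 6.1719, A_nv = 2×(9.875 − 2.5×1.3125)×0.3125 = 4.1211 in²; tension across gage: (3.6875 − 1×1.3125)×0.3125 = 0.74219 in². R_n = min(0.6×65×4.1211, 0.6×50×6.1719) + 1.0×65×0.74219 = min(160.72, 185.16) + 48.242 = 208.96 kips. φR_n = 0.75 × 208.96 = 156.7 kips.
Governing: min(304.2, 205.7, 156.7) = 156.7 kips → block shear.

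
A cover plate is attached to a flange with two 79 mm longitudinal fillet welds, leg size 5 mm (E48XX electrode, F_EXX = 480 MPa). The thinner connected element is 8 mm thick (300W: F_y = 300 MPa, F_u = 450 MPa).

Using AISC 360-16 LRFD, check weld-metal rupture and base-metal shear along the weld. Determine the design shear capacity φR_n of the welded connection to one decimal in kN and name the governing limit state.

Weld metal: throat = 0.707×5 = 3.535 mm, L = 2×79 = 158 mm. φR_n = 0.75 × 0.6 × 480 × 3.535 × 158 = 120.6 kN.
Base metal shear (8 mm plate): yield φR_n = 1.0×0.6×300×8×158 = 227.5 kN; rupture φR_n = 0.75×0.6×450×8×158 = 256.0 kN; take 227.5 kN (yield).
Governing: min(120.6, 227.5) = 120.6 kN → weld metal.

120.6 kN (weld metal governs)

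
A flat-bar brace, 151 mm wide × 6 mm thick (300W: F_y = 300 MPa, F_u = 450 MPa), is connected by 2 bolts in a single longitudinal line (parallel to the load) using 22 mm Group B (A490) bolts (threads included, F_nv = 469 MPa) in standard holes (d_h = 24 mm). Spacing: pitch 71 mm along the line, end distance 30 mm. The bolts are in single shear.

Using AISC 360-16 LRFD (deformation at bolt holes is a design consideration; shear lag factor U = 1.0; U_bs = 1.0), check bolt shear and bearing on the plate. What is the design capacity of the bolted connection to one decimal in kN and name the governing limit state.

150.7 kN (bearing governs)

Bolt shear: A_b = π(22)²/4 = 380.13 mm². φR_n = 0.75 × 469 × 380.13 × 2 × 1 = 267.4 kN.
Bearing (6 mm plate, F_u = 450 MPa): end bolts L_c = 30 − 24/2 = 18, R_n = min(1.2×18×6×450, 2.4×22×6×450) = 58.32 kN/bolt; interior L_c = 71 − 24 = 47, R_n = 142.56 kN/bolt. φR_n = 0.75 × (1×58.32 + 1×142.56) = 150.7 kN.
Governing: min(267.4, 150.7) = 150.7 kN → bearing.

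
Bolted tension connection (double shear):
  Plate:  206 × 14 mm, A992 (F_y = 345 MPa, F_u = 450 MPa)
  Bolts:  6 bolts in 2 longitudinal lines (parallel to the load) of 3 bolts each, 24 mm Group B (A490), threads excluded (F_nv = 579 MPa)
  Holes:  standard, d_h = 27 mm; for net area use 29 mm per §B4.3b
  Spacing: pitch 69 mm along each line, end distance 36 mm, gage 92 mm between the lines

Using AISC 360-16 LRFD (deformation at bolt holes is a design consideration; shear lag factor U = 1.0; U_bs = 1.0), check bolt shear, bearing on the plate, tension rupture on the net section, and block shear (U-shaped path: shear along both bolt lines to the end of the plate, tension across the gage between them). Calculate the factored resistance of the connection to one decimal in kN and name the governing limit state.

699.3 kN (net-section rupture governs)

Bolt shear: A_b = π(24)²/4 = 452.39 mm². φR_n = 0.75 × 579 × 452.39 × 6 × 2 = 2357.4 kN.
Bearing (14 mm plate, F_u = 450 MPa): end bolts L_c = 36 − 27/2 = 22.5, R_n = min(1.2×22.5×14×450, 2.4×24×14×450) = 170.1 kN/bolt; interior L_c = 69 − 27 = 42, R_n = 317.52 kN/bolt. φR_n = 0.75 × (2×170.1 + 4×317.52) = 1207.7 kN.
Tension rupture (net): A_n = (206 − 2×29)×14 = 2072 mm² (U = 1.0, A_e = A_n). φR_n = 0.75 × 450 × 2072 = 699.3 kN.
Block shear: shear path 2×[36+2×69] = 2×174 mm, A_gv = 4872, A_nv = 2×(174 − 2.5×29)×14 = 2842 mm²; tension across gage: (92 − 1×29)×14 = 882 mm². R_n = min(0.6×450×2842, 0.6×345×4872) + 1.0×450×882 = min(767.34, 1008.5) + 396.9 = 1164.2 kN. φR_n = 0.75 × 1164.2 = 873.2 kN.
Governing: min(2357.4, 1207.7, 699.3, 873.2) = 699.3 kN → net-section rupture.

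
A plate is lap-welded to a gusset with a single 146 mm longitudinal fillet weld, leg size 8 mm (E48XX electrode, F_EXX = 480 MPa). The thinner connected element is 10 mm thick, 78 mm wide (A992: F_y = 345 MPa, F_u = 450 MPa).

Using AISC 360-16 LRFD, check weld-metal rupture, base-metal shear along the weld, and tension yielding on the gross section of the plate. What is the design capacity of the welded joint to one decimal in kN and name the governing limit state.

Weld metal: throat = 0.707×8 = 5.656 mm, L = 146 mm. φR_n = 0.75 × 0.6 × 480 × 5.656 × 146 = 178.4 kN.
Base metal shear (10 mm plate): yield φR_n = 1.0×0.6×345×10×146 = 302.2 kN; rupture φR_n = 0.75×0.6×450×10×146 = 295.7 kN; take 295.7 kN (rupture).
Tension yield (gross): A_g = 78×10 = 780 mm². φR_n = 0.90 × 345 × 780 = 242.2 kN.
Governing: min(178.4, 295.7, 242.2) = 178.4 kN → weld metal.

178.4 kN (weld metal governs)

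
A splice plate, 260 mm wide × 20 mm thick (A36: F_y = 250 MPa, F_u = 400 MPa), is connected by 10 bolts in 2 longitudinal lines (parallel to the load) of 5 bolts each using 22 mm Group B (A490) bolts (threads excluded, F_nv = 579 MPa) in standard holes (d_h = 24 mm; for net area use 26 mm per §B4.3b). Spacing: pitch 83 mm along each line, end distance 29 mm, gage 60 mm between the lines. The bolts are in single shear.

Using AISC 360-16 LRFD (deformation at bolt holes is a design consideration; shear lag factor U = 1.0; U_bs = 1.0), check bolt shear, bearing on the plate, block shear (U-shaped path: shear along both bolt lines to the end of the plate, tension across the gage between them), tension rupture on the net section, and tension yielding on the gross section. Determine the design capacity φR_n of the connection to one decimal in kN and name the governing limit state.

Bolt shear: A_b = π(22)²/4 = 380.13 mm². φR_n = 0.75 × 579 × 380.13 × 10 × 1 = 1650.7 kN.
Bearing (20 mm plate, F_u = 400 MPa): end bolts L_c = 29 − 24/2 = 17, R_n = min(1.2×17×20×400, 2.4×22×20×400) = 163.2 kN/bolt; interior L_c = 83 − 24 = 59, R_n = 422.4 kN/bolt. φR_n = 0.75 × (2×163.2 + 8×422.4) = 2779.2 kN.
Block shear: shear path 2×[29+4×83] = 2×361 mm, A_gv = 14440, A_nv = 2×(361 − 4.5×26)×20 = 9760 mm²; tension across gage: (60 − 1×26)×20 = 680 mm². R_n = min(0.6×400×9760, 0.6×250×14440) + 1.0×400×680 = min(2342.4, 2166) + 272 = 2438 kN. φR_n = 0.75 × 2438 = 1828.5 kN.
Tension rupture (net): A_n = (260 − 2×26)×20 = 4160 mm² (U = 1.0, A_e = A_n). φR_n = 0.75 × 400 × 4160 = 1248.0 kN.
Tension yield (gross): A_g = 260×20 = 5200 mm². φR_n = 0.90 × 250 × 5200 = 1170.0 kN.
Governing: min(1650.7, 2779.2, 1828.5, 1248.0, 1170.0) = 1170.0 kN → gross-section yield.

1170.0 kN (gross-section yield governs)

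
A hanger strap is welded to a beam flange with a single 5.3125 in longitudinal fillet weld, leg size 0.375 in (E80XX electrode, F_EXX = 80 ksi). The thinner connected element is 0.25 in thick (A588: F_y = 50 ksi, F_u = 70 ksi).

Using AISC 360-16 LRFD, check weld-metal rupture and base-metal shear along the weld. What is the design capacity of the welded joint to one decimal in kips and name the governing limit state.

Weld metal: throat = 0.707×0.375 = 0.26513 in, L = 5.3125 in. φR_n = 0.75 × 0.6 × 80 × 0.26513 × 5.3125 = 50.7 kips.
Base metal shear (0.25 in plate): yield φR_n = 1.0×0.6×50×0.25×5.3125 = 39.8 kips; rupture φR_n = 0.75×0.6×70×0.25×5.3125 = 41.8 kips; take 39.8 kips (yield).
Governing: min(50.7, 39.8) = 39.8 kips → base-metal shear.

39.8 kips (base-metal shear governs)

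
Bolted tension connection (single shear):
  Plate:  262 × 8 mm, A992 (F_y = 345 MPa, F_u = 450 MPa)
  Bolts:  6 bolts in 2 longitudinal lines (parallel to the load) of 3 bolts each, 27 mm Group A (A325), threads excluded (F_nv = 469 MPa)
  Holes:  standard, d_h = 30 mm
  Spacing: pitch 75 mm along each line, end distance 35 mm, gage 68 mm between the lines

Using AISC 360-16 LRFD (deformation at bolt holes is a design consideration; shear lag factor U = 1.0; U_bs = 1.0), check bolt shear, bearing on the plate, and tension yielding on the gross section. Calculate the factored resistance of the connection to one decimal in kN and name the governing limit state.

Bolt shear: A_b = π(27)²/4 = 572.56 mm². φR_n = 0.75 × 469 × 572.56 × 6 × 1 = 1208.4 kN.
Bearing (8 mm plate, F_u = 450 MPa): end bolts L_c = 35 − 30/2 = 20, R_n = min(1.2×20×8×450, 2.4×27×8×450) = 86.4 kN/bolt; interior L_c = 75 − 30 = 45, R_n = 194.4 kN/bolt. φR_n = 0.75 × (2×86.4 + 4×194.4) = 712.8 kN.
Tension yield (gross): A_g = 262×8 = 2096 mm². φR_n = 0.90 × 345 × 2096 = 650.8 kN.
Governing: min(1208.4, 712.8, 650.8) = 650.8 kN → gross-section yield.

650.8 kN (gross-section yield governs)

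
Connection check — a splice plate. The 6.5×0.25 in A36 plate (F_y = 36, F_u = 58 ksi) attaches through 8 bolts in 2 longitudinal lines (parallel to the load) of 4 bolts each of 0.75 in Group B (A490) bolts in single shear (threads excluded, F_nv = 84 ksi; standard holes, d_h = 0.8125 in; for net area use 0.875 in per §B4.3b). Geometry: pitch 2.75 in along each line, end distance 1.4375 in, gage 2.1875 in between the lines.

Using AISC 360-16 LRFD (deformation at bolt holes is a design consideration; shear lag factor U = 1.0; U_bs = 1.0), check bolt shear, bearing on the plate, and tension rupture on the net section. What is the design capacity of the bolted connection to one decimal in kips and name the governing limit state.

Bolt shear: A_b = π(0.75)²/4 = 0.44179 in². φR_n = 0.75 × 84 × 0.44179 × 8 × 1 = 222.7 kips.
Bearing (0.25 in plate, F_u = 58 ksi): end bolts L_c = 1.4375 − 0.8125/2 = 1.03125, R_n = min(1.2×1.03125×0.25×58, 2.4×0.75×0.25×58) = 17.944 kips/bolt; interior L_c = 2.75 − 0.8125 = 1.9375, R_n = 26.1 kips/bolt. φR_n = 0.75 × (2×17.944 + 6×26.1) = 144.4 kips.
Tension rupture (net): A_n = (6.5 − 2×0.875)×0.25 = 1.1875 in² (U = 1.0, A_e = A_n). φR_n = 0.75 × 58 × 1.1875 = 51.7 kips.
Governing: min(222.7, 144.4, 51.7) = 51.7 kips → net-section rupture.

51.7 kips (net-section rupture governs)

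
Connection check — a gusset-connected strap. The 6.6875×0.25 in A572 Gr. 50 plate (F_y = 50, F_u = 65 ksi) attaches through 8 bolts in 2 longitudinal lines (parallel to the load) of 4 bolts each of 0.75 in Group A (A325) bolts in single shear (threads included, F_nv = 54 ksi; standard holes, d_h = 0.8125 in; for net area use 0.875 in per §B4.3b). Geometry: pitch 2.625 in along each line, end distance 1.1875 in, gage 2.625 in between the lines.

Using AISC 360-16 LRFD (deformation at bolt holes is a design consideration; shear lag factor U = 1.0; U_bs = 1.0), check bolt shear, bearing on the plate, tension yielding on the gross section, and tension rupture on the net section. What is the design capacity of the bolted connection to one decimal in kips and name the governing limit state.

Bolt shear: A_b = π(0.75)²/4 = 0.44179 in². φR_n = 0.75 × 54 × 0.44179 × 8 × 1 = 143.1 kips.
Bearing (0.25 in plate, F_u = 65 ksi): end bolts L_c = 1.1875 − 0.8125/2 = 0.78125, R_n = min(1.2×0.78125×0.25×65, 2.4×0.75×0.25×65) = 15.234 kips/bolt; interior L_c = 2.625 − 0.8125 = 1.8125, R_n = 29.25 kips/bolt. φR_n = 0.75 × (2×15.234 + 6×29.25) = 154.5 kips.
Tension yield (gross): A_g = 6.6875×0.25 = 1.6719 in². φR_n = 0.90 × 50 × 1.6719 = 75.2 kips.
Tension rupture (net): A_n = (6.6875 − 2×0.875)×0.25 = 1.2344 in² (U = 1.0, A_e = A_n). φR_n = 0.75 × 65 × 1.2344 = 60.2 kips.
Governing: min(143.1, 154.5, 75.2, 60.2) = 60.2 kips → net-section rupture.

60.2 kips (net-section rupture governs)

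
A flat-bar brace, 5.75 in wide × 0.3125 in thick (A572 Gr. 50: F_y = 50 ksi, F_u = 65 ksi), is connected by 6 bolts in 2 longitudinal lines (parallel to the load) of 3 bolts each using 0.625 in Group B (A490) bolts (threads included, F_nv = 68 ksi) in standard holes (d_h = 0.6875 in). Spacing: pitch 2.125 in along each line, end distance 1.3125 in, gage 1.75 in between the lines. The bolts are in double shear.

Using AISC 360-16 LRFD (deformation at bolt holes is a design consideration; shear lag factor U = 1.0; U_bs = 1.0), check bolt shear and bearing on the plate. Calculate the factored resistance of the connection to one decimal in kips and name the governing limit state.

126.8 kips (bearing governs)

Bolt shear: A_b = π(0.625)²/4 = 0.3068 in². φR_n = 0.75 × 68 × 0.3068 × 6 × 2 = 187.8 kips.
Bearing (0.3125 in plate, F_u = 65 ksi): end bolts L_c = 1.3125 − 0.6875/2 = 0.96875, R_n = min(1.2×0.96875×0.3125×65, 2.4×0.625×0.3125×65) = 23.613 kips/bolt; interior L_c = 2.125 − 0.6875 = 1.4375, R_n = 30.469 kips/bolt. φR_n = 0.75 × (2×23.613 + 4×30.469) = 126.8 kips.
Governing: min(187.8, 126.8) = 126.8 kips → bearing.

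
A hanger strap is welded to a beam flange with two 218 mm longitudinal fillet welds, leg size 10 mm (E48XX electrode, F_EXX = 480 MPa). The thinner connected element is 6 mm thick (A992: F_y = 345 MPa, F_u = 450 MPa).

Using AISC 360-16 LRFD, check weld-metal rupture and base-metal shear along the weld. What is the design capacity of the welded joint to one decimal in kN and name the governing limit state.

Weld metal: throat = 0.707×10 = 7.07 mm, L = 2×218 = 436 mm. φR_n = 0.75 × 0.6 × 480 × 7.07 × 436 = 665.8 kN.
Base metal shear (6 mm plate): yield φR_n = 1.0×0.6×345×6×436 = 541.5 kN; rupture φR_n = 0.75×0.6×450×6×436 = 529.7 kN; take 529.7 kN (rupture).
Governing: min(665.8, 529.7) = 529.7 kN → base-metal shear.

529.7 kN (base-metal shear governs)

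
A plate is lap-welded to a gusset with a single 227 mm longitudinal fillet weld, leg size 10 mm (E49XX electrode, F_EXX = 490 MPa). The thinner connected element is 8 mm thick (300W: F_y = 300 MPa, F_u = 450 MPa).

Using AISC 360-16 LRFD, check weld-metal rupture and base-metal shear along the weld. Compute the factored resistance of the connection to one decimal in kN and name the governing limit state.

326.9 kN (base-metal shear governs)

Weld metal: throat = 0.707×10 = 7.07 mm, L = 227 mm. φR_n = 0.75 × 0.6 × 490 × 7.07 × 227 = 353.9 kN.
Base metal shear (8 mm plate): yield φR_n = 1.0×0.6×300×8×227 = 326.9 kN; rupture φR_n = 0.75×0.6×450×8×227 = 367.7 kN; take 326.9 kN (yield).
Governing: min(353.9, 326.9) = 326.9 kN → base-metal shear.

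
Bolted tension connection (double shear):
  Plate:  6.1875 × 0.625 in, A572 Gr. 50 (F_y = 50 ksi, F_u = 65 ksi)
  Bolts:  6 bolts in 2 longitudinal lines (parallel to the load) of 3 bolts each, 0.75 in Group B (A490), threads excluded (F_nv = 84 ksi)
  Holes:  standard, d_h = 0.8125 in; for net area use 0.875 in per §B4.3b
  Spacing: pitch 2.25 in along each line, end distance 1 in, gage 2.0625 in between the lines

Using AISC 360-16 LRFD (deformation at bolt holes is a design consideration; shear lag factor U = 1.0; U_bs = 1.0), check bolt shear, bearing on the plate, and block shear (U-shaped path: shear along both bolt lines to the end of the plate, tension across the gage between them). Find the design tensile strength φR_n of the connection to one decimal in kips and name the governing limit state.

157.3 kips (block shear governs)

Bolt shear: A_b = π(0.75)²/4 = 0.44179 in². φR_n = 0.75 × 84 × 0.44179 × 6 × 2 = 334.0 kips.
Bearing (0.625 in plate, F_u = 65 ksi): end bolts L_c = 1 − 0.8125/2 = 0.59375, R_n = min(1.2×0.59375×0.625×65, 2.4×0.75×0.625×65) = 28.945 kips/bolt; interior L_c = 2.25 − 0.8125 = 1.4375, R_n = 70.078 kips/bolt. φR_n = 0.75 × (2×28.945 + 4×70.078) = 253.7 kips.
Block shear: shear path 2×[1+2×2.25] = 2×5.5 in, A_gv = 6.875, A_nv = 2×(5.5 − 2.5×0.875)×0.625 = 4.1406 in²; tension across gage: (2.0625 − 1×0.875)×0.625 = 0.74219 in². R_n = min(0.6×65×4.1406, 0.6×50×6.875) + 1.0×65×0.74219 = min(161.48, 206.25) + 48.242 = 209.72 kips. φR_n = 0.75 × 209.72 = 157.3 kips.
Governing: min(334.0, 253.7, 157.3) = 157.3 kips → block shear.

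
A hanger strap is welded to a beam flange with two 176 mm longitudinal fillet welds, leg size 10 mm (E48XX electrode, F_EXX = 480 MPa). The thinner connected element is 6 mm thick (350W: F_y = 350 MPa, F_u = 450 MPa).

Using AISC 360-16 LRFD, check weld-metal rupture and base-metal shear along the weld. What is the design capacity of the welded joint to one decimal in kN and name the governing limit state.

427.7 kN (base-metal shear governs)

Weld metal: throat = 0.707×10 = 7.07 mm, L = 2×176 = 352 mm. φR_n = 0.75 × 0.6 × 480 × 7.07 × 352 = 537.5 kN.
Base metal shear (6 mm plate): yield φR_n = 1.0×0.6×350×6×352 = 443.5 kN; rupture φR_n = 0.75×0.6×450×6×352 = 427.7 kN; take 427.7 kN (rupture).
Governing: min(537.5, 427.7) = 427.7 kN → base-metal shear.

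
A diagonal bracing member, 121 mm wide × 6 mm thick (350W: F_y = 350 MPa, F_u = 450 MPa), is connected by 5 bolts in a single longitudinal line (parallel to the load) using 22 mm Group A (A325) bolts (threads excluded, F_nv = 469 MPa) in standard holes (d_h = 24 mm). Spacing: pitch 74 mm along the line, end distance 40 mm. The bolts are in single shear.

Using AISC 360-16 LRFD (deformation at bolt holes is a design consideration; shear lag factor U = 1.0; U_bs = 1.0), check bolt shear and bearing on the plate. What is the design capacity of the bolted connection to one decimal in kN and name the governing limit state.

495.7 kN (bearing governs)

Bolt shear: A_b = π(22)²/4 = 380.13 mm². φR_n = 0.75 × 469 × 380.13 × 5 × 1 = 668.6 kN.
Bearing (6 mm plate, F_u = 450 MPa): end bolts L_c = 40 − 24/2 = 28, R_n = min(1.2×28×6×450, 2.4×22×6×450) = 90.72 kN/bolt; interior L_c = 74 − 24 = 50, R_n = 142.56 kN/bolt. φR_n = 0.75 × (1×90.72 + 4×142.56) = 495.7 kN.
Governing: min(668.6, 495.7) = 495.7 kN → bearing.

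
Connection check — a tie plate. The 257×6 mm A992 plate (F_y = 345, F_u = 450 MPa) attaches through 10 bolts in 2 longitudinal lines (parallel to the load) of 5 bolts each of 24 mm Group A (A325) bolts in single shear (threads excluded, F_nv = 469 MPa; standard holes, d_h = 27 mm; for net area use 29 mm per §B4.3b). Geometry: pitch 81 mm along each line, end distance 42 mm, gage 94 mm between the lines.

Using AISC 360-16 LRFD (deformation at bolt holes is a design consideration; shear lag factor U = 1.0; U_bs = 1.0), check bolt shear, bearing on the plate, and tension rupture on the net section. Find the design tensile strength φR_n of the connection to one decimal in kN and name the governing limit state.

Bolt shear: A_b = π(24)²/4 = 452.39 mm². φR_n = 0.75 × 469 × 452.39 × 10 × 1 = 1591.3 kN.
Bearing (6 mm plate, F_u = 450 MPa): end bolts L_c = 42 − 27/2 = 28.5, R_n = min(1.2×28.5×6×450, 2.4×24×6×450) = 92.34 kN/bolt; interior L_c = 81 − 27 = 54, R_n = 155.52 kN/bolt. φR_n = 0.75 × (2×92.34 + 8×155.52) = 1071.6 kN.
Tension rupture (net): A_n = (257 − 2×29)×6 = 1194 mm² (U = 1.0, A_e = A_n). φR_n = 0.75 × 450 × 1194 = 403.0 kN.
Governing: min(1591.3, 1071.6, 403.0) = 403.0 kN → net-section rupture.

403.0 kN (net-section rupture governs)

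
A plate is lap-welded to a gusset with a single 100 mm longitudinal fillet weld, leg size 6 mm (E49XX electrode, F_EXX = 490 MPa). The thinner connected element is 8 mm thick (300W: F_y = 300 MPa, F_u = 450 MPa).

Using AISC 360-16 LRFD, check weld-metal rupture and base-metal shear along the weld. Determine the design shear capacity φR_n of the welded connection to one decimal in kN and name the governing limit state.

93.5 kN (weld metal governs)

Weld metal: throat = 0.707×6 = 4.242 mm, L = 100 mm. φR_n = 0.75 × 0.6 × 490 × 4.242 × 100 = 93.5 kN.
Base metal shear (8 mm plate): yield φR_n = 1.0×0.6×300×8×100 = 144.0 kN; rupture φR_n = 0.75×0.6×450×8×100 = 162.0 kN; take 144.0 kN (yield).
Governing: min(93.5, 144.0) = 93.5 kN → weld metal.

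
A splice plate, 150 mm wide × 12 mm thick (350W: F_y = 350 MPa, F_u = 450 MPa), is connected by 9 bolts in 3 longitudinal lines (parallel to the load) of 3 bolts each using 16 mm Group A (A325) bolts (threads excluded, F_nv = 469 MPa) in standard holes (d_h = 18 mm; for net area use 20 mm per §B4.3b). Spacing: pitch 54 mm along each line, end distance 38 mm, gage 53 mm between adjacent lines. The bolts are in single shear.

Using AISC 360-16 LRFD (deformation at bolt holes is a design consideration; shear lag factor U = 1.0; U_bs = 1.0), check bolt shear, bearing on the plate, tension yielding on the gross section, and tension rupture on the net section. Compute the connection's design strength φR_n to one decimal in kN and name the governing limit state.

364.5 kN (net-section rupture governs)

Bolt shear: A_b = π(16)²/4 = 201.06 mm². φR_n = 0.75 × 469 × 201.06 × 9 × 1 = 636.5 kN.
Bearing (12 mm plate, F_u = 450 MPa): end bolts L_c = 38 − 18/2 = 29, R_n = min(1.2×29×12×450, 2.4×16×12×450) = 187.92 kN/bolt; interior L_c = 54 − 18 = 36, R_n = 207.36 kN/bolt. φR_n = 0.75 × (3×187.92 + 6×207.36) = 1355.9 kN.
Tension yield (gross): A_g = 150×12 = 1800 mm². φR_n = 0.90 × 350 × 1800 = 567.0 kN.
Tension rupture (net): A_n = (150 − 3×20)×12 = 1080 mm² (U = 1.0, A_e = A_n). φR_n = 0.75 × 450 × 1080 = 364.5 kN.
Governing: min(636.5, 1355.9, 567.0, 364.5) = 364.5 kN → net-section rupture.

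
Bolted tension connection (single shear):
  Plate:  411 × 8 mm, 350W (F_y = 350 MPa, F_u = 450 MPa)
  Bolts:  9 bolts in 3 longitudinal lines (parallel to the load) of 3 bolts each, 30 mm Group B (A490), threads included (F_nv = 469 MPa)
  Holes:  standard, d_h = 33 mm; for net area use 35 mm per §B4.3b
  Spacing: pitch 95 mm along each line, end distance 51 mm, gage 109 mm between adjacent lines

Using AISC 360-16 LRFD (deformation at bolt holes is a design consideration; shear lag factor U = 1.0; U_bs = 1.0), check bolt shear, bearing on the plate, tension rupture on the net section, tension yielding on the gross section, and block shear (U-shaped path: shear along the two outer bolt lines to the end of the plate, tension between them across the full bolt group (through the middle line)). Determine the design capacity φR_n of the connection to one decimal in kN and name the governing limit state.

Bolt shear: A_b = π(30)²/4 = 706.86 mm². φR_n = 0.75 × 469 × 706.86 × 9 × 1 = 2237.7 kN.
Bearing (8 mm plate, F_u = 450 MPa): end bolts L_c = 51 − 33/2 = 34.5, R_n = min(1.2×34.5×8×450, 2.4×30×8×450) = 149.04 kN/bolt; interior L_c = 95 − 33 = 62, R_n = 259.2 kN/bolt. φR_n = 0.75 × (3×149.04 + 6×259.2) = 1501.7 kN.
Tension rupture (net): A_n = (411 − 3×35)×8 = 2448 mm² (U = 1.0, A_e = A_n). φR_n = 0.75 × 450 × 2448 = 826.2 kN.
Tension yield (gross): A_g = 411×8 = 3288 mm². φR_n = 0.90 × 350 × 3288 = 1035.7 kN.
Block shear: shear path 2×[51+2×95] = 2×241 mm, A_gv = 3856, A_nv = 2×(241 − 2.5×35)×8 = 2456 mm²; tension across gage: (218 − 2×35)×8 = 1184 mm². R_n = min(0.6×450×2456, 0.6×350×3856) + 1.0×450×1184 = min(663.12, 809.76) + 532.8 = 1195.9 kN. φR_n = 0.75 × 1195.9 = 896.9 kN.
Governing: min(2237.7, 1501.7, 826.2, 1035.7, 896.9) = 826.2 kN → net-section rupture.

826.2 kN (net-section rupture governs)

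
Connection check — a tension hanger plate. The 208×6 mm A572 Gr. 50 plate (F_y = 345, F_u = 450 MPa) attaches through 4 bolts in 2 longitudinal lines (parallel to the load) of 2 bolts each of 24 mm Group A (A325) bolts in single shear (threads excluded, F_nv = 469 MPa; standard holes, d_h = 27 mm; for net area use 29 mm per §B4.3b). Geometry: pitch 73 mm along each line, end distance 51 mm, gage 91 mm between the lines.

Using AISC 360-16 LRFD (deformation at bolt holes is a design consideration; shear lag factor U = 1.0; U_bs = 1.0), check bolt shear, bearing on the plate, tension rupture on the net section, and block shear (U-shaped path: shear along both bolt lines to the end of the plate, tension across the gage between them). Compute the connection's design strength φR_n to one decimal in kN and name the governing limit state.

Bolt shear: A_b = π(24)²/4 = 452.39 mm². φR_n = 0.75 × 469 × 452.39 × 4 × 1 = 636.5 kN.
Bearing (6 mm plate, F_u = 450 MPa): end bolts L_c = 51 − 27/2 = 37.5, R_n = min(1.2×37.5×6×450, 2.4×24×6×450) = 121.5 kN/bolt; interior L_c = 73 − 27 = 46, R_n = 149.04 kN/bolt. φR_n = 0.75 × (2×121.5 + 2×149.04) = 405.8 kN.
Tension rupture (net): A_n = (208 − 2×29)×6 = 900 mm² (U = 1.0, A_e = A_n). φR_n = 0.75 × 450 × 900 = 303.8 kN.
Block shear: shear path 2×[51+1×73] = 2×124 mm, A_gv = 1488, A_nv = 2×(124 − 1.5×29)×6 = 966 mm²; tension across gage: (91 − 1×29)×6 = 372 mm². R_n = min(0.6×450×966, 0.6×345×1488) + 1.0×450×372 = min(260.82, 308.02) + 167.4 = 428.22 kN. φR_n = 0.75 × 428.22 = 321.2 kN.
Governing: min(636.5, 405.8, 303.8, 321.2) = 303.8 kN → net-section rupture.

303.8 kN (net-section rupture governs)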